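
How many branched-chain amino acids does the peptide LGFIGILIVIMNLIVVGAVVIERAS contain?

The BCAAs are Val, Leu, and Ile — aliphatic side chains with a branch point.
Matching residues: L1, I4, I6, L7, I8, V9, I10, L13, I14, V15, V16, V19, V20, I21.

14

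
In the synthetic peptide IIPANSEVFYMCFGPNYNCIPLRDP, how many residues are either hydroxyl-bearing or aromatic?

Hydroxyl-bearing: S, T, Y. Aromatic: F, W, Y.
Hydroxyl-bearing residues here: S6, Y10, Y17 (3).
Aromatic residues here: F9, Y10, F13, Y17 (4).
Y is in both groups, so the 2 Y residues must not be double-counted.
Total = 3 + 4 − 2 = 5.

5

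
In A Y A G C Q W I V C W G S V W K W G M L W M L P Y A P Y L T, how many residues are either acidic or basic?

Acidic: D, E. Basic: H, K, R.
Acidic residues here: none (0).
Basic residues here: K16 (1).
The two groups share no amino acid, so total = 0 + 1 = 1.

1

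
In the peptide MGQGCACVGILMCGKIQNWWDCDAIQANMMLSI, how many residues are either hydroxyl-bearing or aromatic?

Hydroxyl-bearing: S, T, Y. Aromatic: F, W, Y.
Hydroxyl-bearing residues here: S32 (1).
Aromatic residues here: W19, W20 (2).
(Y belongs to both groups, but none appear in this sequence.) Total = 1 + 2 = 3.

3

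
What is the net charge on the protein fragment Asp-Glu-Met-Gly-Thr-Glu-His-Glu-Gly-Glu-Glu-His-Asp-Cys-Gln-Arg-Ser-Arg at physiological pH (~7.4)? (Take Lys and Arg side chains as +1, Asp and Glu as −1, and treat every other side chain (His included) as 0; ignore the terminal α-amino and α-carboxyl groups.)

-5

Positive (K, R): Arg16, Arg18 → +2.
Negative (D, E): Asp1, Glu2, Glu6, Glu8, Glu10, Glu11, Asp13 → −7.
Net charge = (+2) + (−7) = −5.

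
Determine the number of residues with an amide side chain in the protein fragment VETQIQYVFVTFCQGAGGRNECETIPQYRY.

5

Asparagine (N) and glutamine (Q) have uncharged amide side chains.
Matching residues: Q4, Q6, Q14, N20, Q27.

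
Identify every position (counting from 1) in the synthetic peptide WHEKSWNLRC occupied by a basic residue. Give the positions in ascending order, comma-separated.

2, 4, 9

Lysine (K), arginine (R), and histidine (H) have basic, nitrogen-containing side chains.
Matching residues: H2, K4, R9.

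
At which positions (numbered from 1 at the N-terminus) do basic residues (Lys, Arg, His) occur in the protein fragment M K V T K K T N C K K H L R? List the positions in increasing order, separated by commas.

2, 5, 6, 10, 11, 12, 14

Matching residues: K2, K5, K6, K10, K11, H12, R14.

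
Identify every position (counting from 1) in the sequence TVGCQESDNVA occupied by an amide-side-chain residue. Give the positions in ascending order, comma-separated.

Matching residues: Q5, N9.

5, 9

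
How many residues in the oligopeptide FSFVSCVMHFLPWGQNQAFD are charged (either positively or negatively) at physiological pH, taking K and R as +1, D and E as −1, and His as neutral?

1

Charged side chains at pH ~7.4: K, R (positive); D, E (negative).
Matching residues: D20.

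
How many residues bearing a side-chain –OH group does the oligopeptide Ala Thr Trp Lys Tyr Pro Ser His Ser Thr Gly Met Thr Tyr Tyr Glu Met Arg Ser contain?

Serine (S), threonine (T), and tyrosine (Y) each carry a hydroxyl group on the side chain.
Matching residues: Thr2, Tyr5, Ser7, Ser9, Thr10, Thr13, Tyr14, Tyr15, Ser19.

9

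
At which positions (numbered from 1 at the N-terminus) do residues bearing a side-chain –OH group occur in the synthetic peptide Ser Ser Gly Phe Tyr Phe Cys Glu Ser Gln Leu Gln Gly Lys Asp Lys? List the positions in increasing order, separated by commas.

1, 2, 5, 9

The –OH-bearing residues are Ser, Thr (aliphatic alcohols), and Tyr (phenol).
Matching residues: Ser1, Ser2, Tyr5, Ser9.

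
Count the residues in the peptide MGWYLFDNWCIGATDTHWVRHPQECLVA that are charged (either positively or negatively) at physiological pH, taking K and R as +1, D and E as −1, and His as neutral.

Charged side chains at pH ~7.4: K, R (positive); D, E (negative).
Matching residues: D7, D15, R20, E24.

4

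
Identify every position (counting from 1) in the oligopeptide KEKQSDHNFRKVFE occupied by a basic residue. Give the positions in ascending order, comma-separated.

1, 3, 7, 10, 11

The basic amino acids are Lys (K), Arg (R), and His (H).
Matching residues: K1, K3, H7, R10, K11.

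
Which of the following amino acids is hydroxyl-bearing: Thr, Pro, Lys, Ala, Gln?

Serine (S), threonine (T), and tyrosine (Y) each carry a hydroxyl group on the side chain.
Of the listed options, only Thr belongs to this group.

Thr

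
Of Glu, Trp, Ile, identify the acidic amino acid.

The acidic residues are Asp (D) and Glu (E), whose side chains end in a carboxylate group.
Of the listed options, only Glu belongs to this group.

Glu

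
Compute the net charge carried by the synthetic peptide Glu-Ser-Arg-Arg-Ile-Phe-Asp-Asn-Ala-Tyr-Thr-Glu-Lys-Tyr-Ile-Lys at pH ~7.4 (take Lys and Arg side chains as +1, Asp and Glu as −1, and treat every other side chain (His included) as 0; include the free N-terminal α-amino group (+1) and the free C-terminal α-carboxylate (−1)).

+1

Positive (K, R): Arg3, Arg4, Lys13, Lys16 → +4.
Negative (D, E): Glu1, Asp7, Glu12 → −3.
The N-terminus (+1) and C-terminus (−1) cancel.
Net charge = (+4) + (−3) = +1.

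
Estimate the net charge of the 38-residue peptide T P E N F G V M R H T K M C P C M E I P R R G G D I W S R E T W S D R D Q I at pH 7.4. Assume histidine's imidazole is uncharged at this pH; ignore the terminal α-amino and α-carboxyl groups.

The side chains ionized at physiological pH are Lys/Arg (+1) and Asp/Glu (−1); with His treated as neutral, nothing else contributes.
Positive (K, R): R9, K12, R21, R22, R29, R35 → +6.
Negative (D, E): E3, E18, D25, E30, D34, D36 → −6.
Net charge = (+6) + (−6) = 0.

0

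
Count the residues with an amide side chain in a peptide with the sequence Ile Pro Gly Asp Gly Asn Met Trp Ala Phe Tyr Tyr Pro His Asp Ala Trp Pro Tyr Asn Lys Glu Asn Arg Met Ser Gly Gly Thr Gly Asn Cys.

4

Asparagine (N) and glutamine (Q) have uncharged amide side chains.
Matching residues: Asn6, Asn20, Asn23, Asn31.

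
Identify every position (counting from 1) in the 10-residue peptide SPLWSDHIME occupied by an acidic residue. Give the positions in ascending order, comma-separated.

Aspartate (D) and glutamate (E) have carboxylic-acid side chains and are the acidic amino acids.
Matching residues: D6, E10.

6, 10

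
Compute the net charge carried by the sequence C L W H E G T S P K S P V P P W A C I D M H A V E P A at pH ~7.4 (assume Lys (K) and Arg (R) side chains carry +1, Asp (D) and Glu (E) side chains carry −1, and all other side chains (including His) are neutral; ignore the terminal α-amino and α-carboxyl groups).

-2

Positive (K, R): K10 → +1.
Negative (D, E): E5, D20, E25 → −3.
Net charge = (+1) + (−3) = −2.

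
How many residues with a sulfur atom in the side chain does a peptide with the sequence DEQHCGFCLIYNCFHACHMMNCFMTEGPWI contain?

8

Only Cys (C) and Met (M) have a sulfur atom in the side chain.
Matching residues: C5, C8, C13, C17, M19, M20, C22, M24.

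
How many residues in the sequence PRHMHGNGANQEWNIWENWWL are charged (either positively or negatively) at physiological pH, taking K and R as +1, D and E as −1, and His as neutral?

3

Charged side chains at pH ~7.4: K, R (positive); D, E (negative).
Matching residues: R2, E12, E17.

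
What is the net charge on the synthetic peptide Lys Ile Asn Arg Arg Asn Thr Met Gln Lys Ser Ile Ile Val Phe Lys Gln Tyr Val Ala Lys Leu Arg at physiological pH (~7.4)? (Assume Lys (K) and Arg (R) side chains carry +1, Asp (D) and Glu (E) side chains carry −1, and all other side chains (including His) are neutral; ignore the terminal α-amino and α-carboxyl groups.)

+7

Positive (K, R): Lys1, Arg4, Arg5, Lys10, Lys16, Lys21, Arg23 → +7.
Negative (D, E): none → −0.
Net charge = (+7) + (−0) = +7.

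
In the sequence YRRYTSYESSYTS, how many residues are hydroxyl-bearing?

10

The –OH-bearing residues are Ser, Thr (aliphatic alcohols), and Tyr (phenol).
Matching residues: Y1, Y4, T5, S6, Y7, S9, S10, Y11, T12, S13.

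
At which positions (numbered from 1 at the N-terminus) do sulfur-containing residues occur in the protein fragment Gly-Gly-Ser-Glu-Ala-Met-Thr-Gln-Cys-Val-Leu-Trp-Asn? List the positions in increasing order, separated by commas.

6, 9

Only Cys (C) and Met (M) have a sulfur atom in the side chain.
Matching residues: Met6, Cys9.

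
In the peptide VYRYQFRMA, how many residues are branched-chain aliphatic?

Valine (V), leucine (L), and isoleucine (I) are the branched-chain amino acids.
Matching residues: V1.

1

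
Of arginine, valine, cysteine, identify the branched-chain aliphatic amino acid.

V, L, and I make up the branched-chain aliphatic group.
Of the listed options, only valine belongs to this group.

valine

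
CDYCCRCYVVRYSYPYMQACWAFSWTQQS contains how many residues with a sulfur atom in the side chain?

Only Cys (C) and Met (M) have a sulfur atom in the side chain.
Matching residues: C1, C4, C5, C7, M17, C20.

6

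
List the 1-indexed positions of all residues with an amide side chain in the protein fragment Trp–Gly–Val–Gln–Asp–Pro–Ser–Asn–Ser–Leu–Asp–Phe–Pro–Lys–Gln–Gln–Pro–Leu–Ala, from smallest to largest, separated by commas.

4, 8, 15, 16

Asparagine (N) and glutamine (Q) have uncharged amide side chains.
Matching residues: Gln4, Asn8, Gln15, Gln16.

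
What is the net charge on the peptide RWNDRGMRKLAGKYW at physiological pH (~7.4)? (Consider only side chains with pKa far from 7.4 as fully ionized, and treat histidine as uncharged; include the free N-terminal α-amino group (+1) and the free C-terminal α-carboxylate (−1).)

+4

Near pH 7.4, K and R contribute +1 each, D and E contribute −1 each, and every other side chain (His included, as stated) is uncharged.
Positive (K, R): R1, R5, R8, K9, K13 → +5.
Negative (D, E): D4 → −1.
The N-terminus (+1) and C-terminus (−1) cancel.
Net charge = (+5) + (−1) = +4.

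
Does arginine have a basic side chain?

Lysine (K), arginine (R), and histidine (H) have basic, nitrogen-containing side chains.
Arginine is in this group.

Yes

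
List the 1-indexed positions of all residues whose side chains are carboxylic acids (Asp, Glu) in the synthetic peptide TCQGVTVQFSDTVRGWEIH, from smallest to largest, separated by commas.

11, 17

Matching residues: D11, E17.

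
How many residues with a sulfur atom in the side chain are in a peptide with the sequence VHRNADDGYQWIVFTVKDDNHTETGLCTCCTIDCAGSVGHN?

The sulfur-bearing residues are cysteine (–SH) and methionine (–S–CH₃).
Matching residues: C27, C29, C30, C34.

4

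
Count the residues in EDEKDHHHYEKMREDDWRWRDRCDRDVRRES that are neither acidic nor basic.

Acidic: D, E. Basic: K, R, H. All other residues are neither.
Matching residues: Y9, M12, W17, W19, C23, V27, S31.

7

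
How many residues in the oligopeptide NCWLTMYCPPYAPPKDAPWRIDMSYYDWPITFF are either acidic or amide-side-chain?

4

Acidic: D, E. Amide-side-chain: N, Q.
Acidic residues here: D16, D22, D27 (3).
Amide-side-chain residues here: N1 (1).
The two groups share no amino acid, so total = 3 + 1 = 4.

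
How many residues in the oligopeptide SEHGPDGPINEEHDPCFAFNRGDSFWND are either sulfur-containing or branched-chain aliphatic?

2

Sulfur-containing: C, M. Branched-chain aliphatic: I, L, V.
Sulfur-containing residues here: C16 (1).
Branched-chain aliphatic residues here: I9 (1).
The two groups share no amino acid, so total = 1 + 1 = 2.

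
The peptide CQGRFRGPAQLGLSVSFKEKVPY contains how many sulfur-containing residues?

1

The sulfur-bearing residues are cysteine (–SH) and methionine (–S–CH₃).
Matching residues: C1.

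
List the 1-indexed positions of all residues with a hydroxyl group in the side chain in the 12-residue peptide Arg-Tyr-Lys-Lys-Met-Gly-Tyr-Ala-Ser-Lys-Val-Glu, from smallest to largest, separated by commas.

S, T, and Y are the three residues with a side-chain hydroxyl.
Matching residues: Tyr2, Tyr7, Ser9.

2, 7, 9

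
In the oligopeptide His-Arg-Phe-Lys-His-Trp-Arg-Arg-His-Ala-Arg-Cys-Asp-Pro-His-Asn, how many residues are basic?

9

Lysine (K), arginine (R), and histidine (H) have basic, nitrogen-containing side chains.
Matching residues: His1, Arg2, Lys4, His5, Arg7, Arg8, His9, Arg11, His15.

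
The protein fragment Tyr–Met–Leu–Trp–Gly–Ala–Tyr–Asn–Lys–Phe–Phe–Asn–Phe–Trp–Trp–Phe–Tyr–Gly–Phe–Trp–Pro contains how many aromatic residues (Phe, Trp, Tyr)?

Matching residues: Tyr1, Trp4, Tyr7, Phe10, Phe11, Phe13, Trp14, Trp15, Phe16, Tyr17, Phe19, Trp20.

12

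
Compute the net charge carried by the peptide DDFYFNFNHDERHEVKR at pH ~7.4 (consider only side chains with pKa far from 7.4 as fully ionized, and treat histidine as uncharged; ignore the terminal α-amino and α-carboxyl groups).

The side chains ionized at physiological pH are Lys/Arg (+1) and Asp/Glu (−1); with His treated as neutral, nothing else contributes.
Positive (K, R): R12, K16, R17 → +3.
Negative (D, E): D1, D2, D10, E11, E14 → −5.
Net charge = (+3) + (−5) = −2.

-2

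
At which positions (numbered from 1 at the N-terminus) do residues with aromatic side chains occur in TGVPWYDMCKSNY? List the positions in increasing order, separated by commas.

F, W, and Y each carry an aromatic ring on the side chain.
Matching residues: W5, Y6, Y13.

5, 6, 13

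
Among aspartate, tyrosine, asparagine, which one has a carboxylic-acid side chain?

Aspartate (D) and glutamate (E) have carboxylic-acid side chains and are the acidic amino acids.
Of the listed options, only aspartate belongs to this group.

aspartate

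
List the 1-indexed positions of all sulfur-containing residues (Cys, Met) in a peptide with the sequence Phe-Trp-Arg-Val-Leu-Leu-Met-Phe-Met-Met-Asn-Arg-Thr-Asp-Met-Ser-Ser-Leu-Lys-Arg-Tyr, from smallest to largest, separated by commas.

Matching residues: Met7, Met9, Met10, Met15.

7, 9, 10, 15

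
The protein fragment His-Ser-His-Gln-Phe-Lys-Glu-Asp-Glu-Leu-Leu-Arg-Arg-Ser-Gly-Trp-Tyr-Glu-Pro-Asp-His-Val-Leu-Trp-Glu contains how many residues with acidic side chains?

6

The acidic residues are Asp (D) and Glu (E), whose side chains end in a carboxylate group.
Matching residues: Glu7, Asp8, Glu9, Glu18, Asp20, Glu25.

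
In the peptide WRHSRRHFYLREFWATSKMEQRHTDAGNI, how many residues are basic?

K, R, and H are the three residues with basic side chains (ε-amine, guanidinium, and imidazole respectively).
Matching residues: R2, H3, R5, R6, H7, R11, K18, R22, H23.

9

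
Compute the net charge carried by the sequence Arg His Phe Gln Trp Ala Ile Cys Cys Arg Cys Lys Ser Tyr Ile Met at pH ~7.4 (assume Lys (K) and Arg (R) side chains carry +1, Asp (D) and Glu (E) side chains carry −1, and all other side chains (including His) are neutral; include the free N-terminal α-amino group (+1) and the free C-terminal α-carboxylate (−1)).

Positive (K, R): Arg1, Arg10, Lys12 → +3.
Negative (D, E): none → −0.
The N-terminus (+1) and C-terminus (−1) cancel.
Net charge = (+3) + (−0) = +3.

+3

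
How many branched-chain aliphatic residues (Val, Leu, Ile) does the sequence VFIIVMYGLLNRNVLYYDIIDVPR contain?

Matching residues: V1, I3, I4, V5, L9, L10, V14, L15, I19, I20, V22.

11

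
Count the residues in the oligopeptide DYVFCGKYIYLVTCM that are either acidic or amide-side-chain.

1

Acidic: D, E. Amide-side-chain: N, Q.
Acidic residues here: D1 (1).
Amide-side-chain residues here: none (0).
The two groups share no amino acid, so total = 1 + 0 = 1.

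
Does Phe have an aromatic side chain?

Yes

Phenylalanine (F), tryptophan (W), and tyrosine (Y) have aromatic ring side chains.
Phenylalanine is in this group.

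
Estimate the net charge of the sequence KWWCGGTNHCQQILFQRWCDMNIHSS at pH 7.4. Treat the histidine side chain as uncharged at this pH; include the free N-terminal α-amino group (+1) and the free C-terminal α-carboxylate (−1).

+1

At pH ~7.4 the Lys and Arg side chains are protonated (+1), the Asp and Glu side chains are deprotonated (−1), and with His taken as neutral all other side chains carry no charge.
Positive (K, R): K1, R17 → +2.
Negative (D, E): D20 → −1.
The N-terminus (+1) and C-terminus (−1) cancel.
Net charge = (+2) + (−1) = +1.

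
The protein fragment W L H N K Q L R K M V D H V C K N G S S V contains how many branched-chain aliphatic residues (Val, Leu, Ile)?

5

Matching residues: L2, L7, V11, V14, V21.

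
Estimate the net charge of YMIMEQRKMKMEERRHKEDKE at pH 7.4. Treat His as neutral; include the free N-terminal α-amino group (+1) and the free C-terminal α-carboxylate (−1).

+1

At pH ~7.4 the Lys and Arg side chains are protonated (+1), the Asp and Glu side chains are deprotonated (−1), and with His taken as neutral all other side chains carry no charge.
Positive (K, R): R7, K8, K10, R14, R15, K17, K20 → +7.
Negative (D, E): E5, E12, E13, E18, D19, E21 → −6.
The N-terminus (+1) and C-terminus (−1) cancel.
Net charge = (+7) + (−6) = +1.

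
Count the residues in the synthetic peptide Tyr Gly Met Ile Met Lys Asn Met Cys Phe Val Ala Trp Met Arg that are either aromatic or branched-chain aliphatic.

Aromatic: F, W, Y. Branched-chain aliphatic: I, L, V.
Aromatic residues here: Tyr1, Phe10, Trp13 (3).
Branched-chain aliphatic residues here: Ile4, Val11 (2).
The two groups share no amino acid, so total = 3 + 2 = 5.

5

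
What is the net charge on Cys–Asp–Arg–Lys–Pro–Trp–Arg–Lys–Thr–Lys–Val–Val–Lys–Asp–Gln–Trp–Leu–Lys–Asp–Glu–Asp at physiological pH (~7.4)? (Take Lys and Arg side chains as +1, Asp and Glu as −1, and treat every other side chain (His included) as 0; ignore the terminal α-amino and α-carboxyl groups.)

Positive (K, R): Arg3, Lys4, Arg7, Lys8, Lys10, Lys13, Lys18 → +7.
Negative (D, E): Asp2, Asp14, Asp19, Glu20, Asp21 → −5.
Net charge = (+7) + (−5) = +2.

+2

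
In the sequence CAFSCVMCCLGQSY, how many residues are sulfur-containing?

Only Cys (C) and Met (M) have a sulfur atom in the side chain.
Matching residues: C1, C5, M7, C8, C9.

5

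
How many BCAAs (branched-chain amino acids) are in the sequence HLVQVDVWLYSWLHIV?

8

Valine (V), leucine (L), and isoleucine (I) are the branched-chain amino acids.
Matching residues: L2, V3, V5, V7, L9, L13, I15, V16.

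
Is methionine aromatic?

The aromatic amino acids are Phe (F, benzyl), Trp (W, indole), and Tyr (Y, phenol).
Methionine is not in this group.

No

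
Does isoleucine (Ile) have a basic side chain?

K, R, and H are the three residues with basic side chains (ε-amine, guanidinium, and imidazole respectively).
Isoleucine is not in this group.

No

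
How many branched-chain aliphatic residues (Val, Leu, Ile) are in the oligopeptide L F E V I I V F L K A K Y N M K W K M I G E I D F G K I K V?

10

Matching residues: L1, V4, I5, I6, V7, L9, I20, I23, I28, V30.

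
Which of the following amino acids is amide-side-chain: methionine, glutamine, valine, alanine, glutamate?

glutamine

Asparagine (N) and glutamine (Q) have uncharged amide side chains.
Of the listed options, only glutamine belongs to this group.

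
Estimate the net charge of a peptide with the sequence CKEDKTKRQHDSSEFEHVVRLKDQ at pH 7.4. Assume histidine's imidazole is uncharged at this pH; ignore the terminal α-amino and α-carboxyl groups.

0

The side chains ionized at physiological pH are Lys/Arg (+1) and Asp/Glu (−1); with His treated as neutral, nothing else contributes.
Positive (K, R): K2, K5, K7, R8, R20, K22 → +6.
Negative (D, E): E3, D4, D11, E14, E16, D23 → −6.
Net charge = (+6) + (−6) = 0.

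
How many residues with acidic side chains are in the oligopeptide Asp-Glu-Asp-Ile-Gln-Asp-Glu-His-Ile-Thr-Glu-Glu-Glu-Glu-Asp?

10

Aspartate (D) and glutamate (E) have carboxylic-acid side chains and are the acidic amino acids.
Matching residues: Asp1, Glu2, Asp3, Asp6, Glu7, Glu11, Glu12, Glu13, Glu14, Asp15.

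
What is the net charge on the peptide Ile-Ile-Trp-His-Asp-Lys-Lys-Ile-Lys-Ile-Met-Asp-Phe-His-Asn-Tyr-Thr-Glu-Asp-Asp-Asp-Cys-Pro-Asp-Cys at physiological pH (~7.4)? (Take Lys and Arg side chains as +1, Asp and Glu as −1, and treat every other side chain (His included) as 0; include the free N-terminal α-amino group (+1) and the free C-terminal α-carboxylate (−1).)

Positive (K, R): Lys6, Lys7, Lys9 → +3.
Negative (D, E): Asp5, Asp12, Glu18, Asp19, Asp20, Asp21, Asp24 → −7.
The N-terminus (+1) and C-terminus (−1) cancel.
Net charge = (+3) + (−7) = −4.

-4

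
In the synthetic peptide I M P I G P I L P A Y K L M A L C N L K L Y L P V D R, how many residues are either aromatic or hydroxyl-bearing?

Aromatic: F, W, Y. Hydroxyl-bearing: S, T, Y.
Aromatic residues here: Y11, Y22 (2).
Hydroxyl-bearing residues here: Y11, Y22 (2).
Y is in both groups, so the 2 Y residues must not be double-counted.
Total = 2 + 2 − 2 = 2.

2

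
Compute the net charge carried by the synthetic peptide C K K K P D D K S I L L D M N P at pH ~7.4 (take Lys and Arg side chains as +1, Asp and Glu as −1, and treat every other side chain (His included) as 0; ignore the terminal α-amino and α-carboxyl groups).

+1

Positive (K, R): K2, K3, K4, K8 → +4.
Negative (D, E): D6, D7, D13 → −3.
Net charge = (+4) + (−3) = +1.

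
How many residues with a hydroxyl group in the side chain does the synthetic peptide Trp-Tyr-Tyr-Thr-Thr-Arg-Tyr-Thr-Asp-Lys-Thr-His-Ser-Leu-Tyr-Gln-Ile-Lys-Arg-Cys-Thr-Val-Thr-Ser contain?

12

S, T, and Y are the three residues with a side-chain hydroxyl.
Matching residues: Tyr2, Tyr3, Thr4, Thr5, Tyr7, Thr8, Thr11, Ser13, Tyr15, Thr21, Thr23, Ser24.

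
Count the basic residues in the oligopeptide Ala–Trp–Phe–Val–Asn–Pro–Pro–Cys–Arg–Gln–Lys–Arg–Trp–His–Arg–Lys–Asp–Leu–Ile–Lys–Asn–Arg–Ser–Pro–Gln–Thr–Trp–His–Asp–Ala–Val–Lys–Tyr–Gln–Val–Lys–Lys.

12

Lysine (K), arginine (R), and histidine (H) have basic, nitrogen-containing side chains.
Matching residues: Arg9, Lys11, Arg12, His14, Arg15, Lys16, Lys20, Arg22, His28, Lys32, Lys36, Lys37.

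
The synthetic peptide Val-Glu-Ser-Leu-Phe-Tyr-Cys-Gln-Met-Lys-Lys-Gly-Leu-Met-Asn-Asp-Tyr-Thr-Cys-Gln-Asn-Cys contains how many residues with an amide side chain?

4

Only N (asparagine) and Q (glutamine) carry a side-chain carboxamide.
Matching residues: Gln8, Asn15, Gln20, Asn21.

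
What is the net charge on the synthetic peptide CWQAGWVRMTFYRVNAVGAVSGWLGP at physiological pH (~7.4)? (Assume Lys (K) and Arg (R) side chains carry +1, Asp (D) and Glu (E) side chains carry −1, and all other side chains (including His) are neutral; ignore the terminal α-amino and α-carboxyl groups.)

+2

Positive (K, R): R8, R13 → +2.
Negative (D, E): none → −0.
Net charge = (+2) + (−0) = +2.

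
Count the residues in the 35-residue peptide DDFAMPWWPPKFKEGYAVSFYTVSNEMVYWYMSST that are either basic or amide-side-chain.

3

Basic: H, K, R. Amide-side-chain: N, Q.
Basic residues here: K11, K13 (2).
Amide-side-chain residues here: N25 (1).
The two groups share no amino acid, so total = 2 + 1 = 3.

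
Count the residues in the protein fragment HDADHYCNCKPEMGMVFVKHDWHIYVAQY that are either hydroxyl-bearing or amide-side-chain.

5

Hydroxyl-bearing: S, T, Y. Amide-side-chain: N, Q.
Hydroxyl-bearing residues here: Y6, Y25, Y29 (3).
Amide-side-chain residues here: N8, Q28 (2).
The two groups share no amino acid, so total = 3 + 2 = 5.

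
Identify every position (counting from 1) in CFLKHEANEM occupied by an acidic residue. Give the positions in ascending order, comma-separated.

Matching residues: E6, E9.

6, 9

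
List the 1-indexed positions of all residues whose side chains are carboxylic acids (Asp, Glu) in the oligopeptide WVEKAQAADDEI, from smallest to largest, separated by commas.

3, 9, 10, 11

Matching residues: E3, D9, D10, E11.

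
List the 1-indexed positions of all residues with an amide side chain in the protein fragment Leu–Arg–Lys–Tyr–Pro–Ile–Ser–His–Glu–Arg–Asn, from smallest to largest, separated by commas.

Asparagine (N) and glutamine (Q) have uncharged amide side chains.
Matching residues: Asn11.

11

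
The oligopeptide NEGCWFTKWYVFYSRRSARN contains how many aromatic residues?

Phenylalanine (F), tryptophan (W), and tyrosine (Y) have aromatic ring side chains.
Matching residues: W5, F6, W9, Y10, F12, Y13.

6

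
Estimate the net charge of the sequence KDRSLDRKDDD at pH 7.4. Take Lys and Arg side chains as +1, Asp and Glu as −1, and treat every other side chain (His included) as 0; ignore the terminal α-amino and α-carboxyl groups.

Positive (K, R): K1, R3, R7, K8 → +4.
Negative (D, E): D2, D6, D9, D10, D11 → −5.
Net charge = (+4) + (−5) = −1.

-1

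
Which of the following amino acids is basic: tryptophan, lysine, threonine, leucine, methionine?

lysine

K, R, and H are the three residues with basic side chains (ε-amine, guanidinium, and imidazole respectively).
Of the listed options, only lysine belongs to this group.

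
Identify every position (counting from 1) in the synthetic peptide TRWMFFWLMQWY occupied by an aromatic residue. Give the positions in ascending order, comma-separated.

Matching residues: W3, F5, F6, W7, W11, Y12.

3, 5, 6, 7, 11, 12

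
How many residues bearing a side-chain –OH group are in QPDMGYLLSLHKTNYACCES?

S, T, and Y are the three residues with a side-chain hydroxyl.
Matching residues: Y6, S9, T13, Y15, S20.

5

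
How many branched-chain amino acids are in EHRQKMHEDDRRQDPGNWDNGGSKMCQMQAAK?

0

V, L, and I make up the branched-chain aliphatic group.
None of the 32 residues belong to this group.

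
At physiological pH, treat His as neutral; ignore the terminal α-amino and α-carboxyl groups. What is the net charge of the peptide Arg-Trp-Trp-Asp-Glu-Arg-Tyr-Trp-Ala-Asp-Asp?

The side chains ionized at physiological pH are Lys/Arg (+1) and Asp/Glu (−1); with His treated as neutral, nothing else contributes.
Positive (K, R): Arg1, Arg6 → +2.
Negative (D, E): Asp4, Glu5, Asp10, Asp11 → −4.
Net charge = (+2) + (−4) = −2.

-2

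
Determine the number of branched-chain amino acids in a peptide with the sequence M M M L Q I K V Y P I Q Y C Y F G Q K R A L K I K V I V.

9

The BCAAs are Val, Leu, and Ile — aliphatic side chains with a branch point.
Matching residues: L4, I6, V8, I11, L22, I24, V26, I27, V28.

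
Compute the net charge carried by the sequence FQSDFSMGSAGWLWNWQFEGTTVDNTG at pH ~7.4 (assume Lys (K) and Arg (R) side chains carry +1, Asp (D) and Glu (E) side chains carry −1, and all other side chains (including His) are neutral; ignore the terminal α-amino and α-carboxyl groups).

Positive (K, R): none → +0.
Negative (D, E): D4, E19, D24 → −3.
Net charge = (+0) + (−3) = −3.

-3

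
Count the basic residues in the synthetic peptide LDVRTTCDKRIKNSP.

K, R, and H are the three residues with basic side chains (ε-amine, guanidinium, and imidazole respectively).
Matching residues: R4, K9, R10, K12.

4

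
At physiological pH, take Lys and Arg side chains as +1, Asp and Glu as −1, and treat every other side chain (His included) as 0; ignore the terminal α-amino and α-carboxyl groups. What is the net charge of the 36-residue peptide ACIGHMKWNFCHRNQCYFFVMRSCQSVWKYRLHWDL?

+4

Positive (K, R): K7, R13, R22, K29, R31 → +5.
Negative (D, E): D35 → −1.
Net charge = (+5) + (−1) = +4.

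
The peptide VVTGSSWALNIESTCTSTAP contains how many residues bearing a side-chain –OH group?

8

Serine (S), threonine (T), and tyrosine (Y) each carry a hydroxyl group on the side chain.
Matching residues: T3, S5, S6, S13, T14, T16, S17, T18.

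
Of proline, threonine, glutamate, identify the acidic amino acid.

glutamate

The acidic residues are Asp (D) and Glu (E), whose side chains end in a carboxylate group.
Of the listed options, only glutamate belongs to this group.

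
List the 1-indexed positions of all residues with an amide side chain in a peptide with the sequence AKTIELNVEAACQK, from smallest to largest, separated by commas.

7, 13

The amide-side-chain residues are Asn (N) and Gln (Q).
Matching residues: N7, Q13.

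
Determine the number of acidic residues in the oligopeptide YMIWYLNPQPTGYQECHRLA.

1

The acidic residues are Asp (D) and Glu (E), whose side chains end in a carboxylate group.
Matching residues: E15.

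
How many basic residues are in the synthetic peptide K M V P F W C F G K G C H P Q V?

Lysine (K), arginine (R), and histidine (H) have basic, nitrogen-containing side chains.
Matching residues: K1, K10, H13.

3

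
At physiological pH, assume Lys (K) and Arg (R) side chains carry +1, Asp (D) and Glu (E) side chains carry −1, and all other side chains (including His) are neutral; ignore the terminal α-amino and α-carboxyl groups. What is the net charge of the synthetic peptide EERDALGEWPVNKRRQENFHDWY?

-2

Positive (K, R): R3, K13, R14, R15 → +4.
Negative (D, E): E1, E2, D4, E8, E17, D21 → −6.
Net charge = (+4) + (−6) = −2.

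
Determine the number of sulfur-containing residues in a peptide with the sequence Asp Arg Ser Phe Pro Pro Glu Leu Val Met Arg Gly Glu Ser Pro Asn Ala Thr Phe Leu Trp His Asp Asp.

Only Cys (C) and Met (M) have a sulfur atom in the side chain.
Matching residues: Met10.

1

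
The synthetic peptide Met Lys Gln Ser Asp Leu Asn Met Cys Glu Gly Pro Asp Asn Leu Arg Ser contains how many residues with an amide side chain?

3

The amide-side-chain residues are Asn (N) and Gln (Q).
Matching residues: Gln3, Asn7, Asn14.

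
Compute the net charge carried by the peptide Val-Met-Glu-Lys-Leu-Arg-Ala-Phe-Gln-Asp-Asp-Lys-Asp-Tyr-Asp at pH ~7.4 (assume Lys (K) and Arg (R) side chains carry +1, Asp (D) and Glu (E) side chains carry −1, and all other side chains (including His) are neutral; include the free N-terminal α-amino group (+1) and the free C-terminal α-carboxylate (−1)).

Positive (K, R): Lys4, Arg6, Lys12 → +3.
Negative (D, E): Glu3, Asp10, Asp11, Asp13, Asp15 → −5.
The N-terminus (+1) and C-terminus (−1) cancel.
Net charge = (+3) + (−5) = −2.

-2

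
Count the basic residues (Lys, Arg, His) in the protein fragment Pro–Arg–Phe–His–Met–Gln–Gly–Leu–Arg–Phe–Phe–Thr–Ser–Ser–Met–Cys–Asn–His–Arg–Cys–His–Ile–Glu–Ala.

6

Matching residues: Arg2, His4, Arg9, His18, Arg19, His21.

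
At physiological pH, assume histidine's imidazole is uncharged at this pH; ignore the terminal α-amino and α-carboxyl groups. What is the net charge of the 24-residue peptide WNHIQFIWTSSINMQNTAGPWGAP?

0

At pH ~7.4 the Lys and Arg side chains are protonated (+1), the Asp and Glu side chains are deprotonated (−1), and with His taken as neutral all other side chains carry no charge.
Positive (K, R): none → +0.
Negative (D, E): none → −0.
Net charge = (+0) + (−0) = 0.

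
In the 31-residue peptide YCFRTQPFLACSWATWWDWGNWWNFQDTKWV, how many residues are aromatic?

11

F, W, and Y each carry an aromatic ring on the side chain.
Matching residues: Y1, F3, F8, W13, W16, W17, W19, W22, W23, F25, W30.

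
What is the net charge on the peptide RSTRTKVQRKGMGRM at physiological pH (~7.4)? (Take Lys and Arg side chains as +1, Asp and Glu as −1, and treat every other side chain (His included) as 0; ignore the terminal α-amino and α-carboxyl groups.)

+6

Positive (K, R): R1, R4, K6, R9, K10, R14 → +6.
Negative (D, E): none → −0.
Net charge = (+6) + (−0) = +6.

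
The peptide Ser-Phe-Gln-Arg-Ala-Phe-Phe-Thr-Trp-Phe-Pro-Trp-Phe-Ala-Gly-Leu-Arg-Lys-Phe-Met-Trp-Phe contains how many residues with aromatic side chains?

10

Phenylalanine (F), tryptophan (W), and tyrosine (Y) have aromatic ring side chains.
Matching residues: Phe2, Phe6, Phe7, Trp9, Phe10, Trp12, Phe13, Phe19, Trp21, Phe22.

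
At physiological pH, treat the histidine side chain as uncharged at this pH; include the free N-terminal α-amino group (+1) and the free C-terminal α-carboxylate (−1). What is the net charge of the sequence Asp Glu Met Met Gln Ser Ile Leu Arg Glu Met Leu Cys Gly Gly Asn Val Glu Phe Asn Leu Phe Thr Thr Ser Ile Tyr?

At pH ~7.4 the Lys and Arg side chains are protonated (+1), the Asp and Glu side chains are deprotonated (−1), and with His taken as neutral all other side chains carry no charge.
Positive (K, R): Arg9 → +1.
Negative (D, E): Asp1, Glu2, Glu10, Glu18 → −4.
The N-terminus (+1) and C-terminus (−1) cancel.
Net charge = (+1) + (−4) = −3.

-3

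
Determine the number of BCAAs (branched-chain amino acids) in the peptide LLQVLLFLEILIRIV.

11

Valine (V), leucine (L), and isoleucine (I) are the branched-chain amino acids.
Matching residues: L1, L2, V4, L5, L6, L8, I10, L11, I12, I14, V15.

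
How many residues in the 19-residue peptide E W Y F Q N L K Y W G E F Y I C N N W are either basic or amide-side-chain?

5

Basic: H, K, R. Amide-side-chain: N, Q.
Basic residues here: K8 (1).
Amide-side-chain residues here: Q5, N6, N17, N18 (4).
The two groups share no amino acid, so total = 1 + 4 = 5.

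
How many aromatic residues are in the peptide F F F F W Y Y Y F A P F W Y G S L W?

F, W, and Y each carry an aromatic ring on the side chain.
Matching residues: F1, F2, F3, F4, W5, Y6, Y7, Y8, F9, F12, W13, Y14, W18.

13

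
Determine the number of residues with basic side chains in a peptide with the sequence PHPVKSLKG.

Lysine (K), arginine (R), and histidine (H) have basic, nitrogen-containing side chains.
Matching residues: H2, K5, K8.

3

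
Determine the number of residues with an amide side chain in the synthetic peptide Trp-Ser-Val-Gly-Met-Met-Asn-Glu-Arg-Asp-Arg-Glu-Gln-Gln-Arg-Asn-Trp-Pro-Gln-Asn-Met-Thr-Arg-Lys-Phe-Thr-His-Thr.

6

Asparagine (N) and glutamine (Q) have uncharged amide side chains.
Matching residues: Asn7, Gln13, Gln14, Asn16, Gln19, Asn20.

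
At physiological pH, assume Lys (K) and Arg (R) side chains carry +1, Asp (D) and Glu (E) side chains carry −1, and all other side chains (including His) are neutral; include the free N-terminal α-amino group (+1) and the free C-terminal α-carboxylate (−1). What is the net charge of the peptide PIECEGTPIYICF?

Positive (K, R): none → +0.
Negative (D, E): E3, E5 → −2.
The N-terminus (+1) and C-terminus (−1) cancel.
Net charge = (+0) + (−2) = −2.

-2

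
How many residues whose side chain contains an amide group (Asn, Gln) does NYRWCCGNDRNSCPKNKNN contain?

Matching residues: N1, N8, N11, N16, N18, N19.

6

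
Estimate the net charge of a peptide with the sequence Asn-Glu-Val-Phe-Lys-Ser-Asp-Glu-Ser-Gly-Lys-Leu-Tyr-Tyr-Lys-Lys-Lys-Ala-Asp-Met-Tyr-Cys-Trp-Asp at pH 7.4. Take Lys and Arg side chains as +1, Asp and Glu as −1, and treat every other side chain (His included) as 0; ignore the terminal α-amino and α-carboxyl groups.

0

Positive (K, R): Lys5, Lys11, Lys15, Lys16, Lys17 → +5.
Negative (D, E): Glu2, Asp7, Glu8, Asp19, Asp24 → −5.
Net charge = (+5) + (−5) = 0.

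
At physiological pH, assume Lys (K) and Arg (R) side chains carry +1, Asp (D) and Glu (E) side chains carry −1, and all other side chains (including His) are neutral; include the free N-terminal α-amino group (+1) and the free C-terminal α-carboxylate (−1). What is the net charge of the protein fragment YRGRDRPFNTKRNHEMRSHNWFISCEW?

Positive (K, R): R2, R4, R6, K11, R12, R17 → +6.
Negative (D, E): D5, E15, E26 → −3.
The N-terminus (+1) and C-terminus (−1) cancel.
Net charge = (+6) + (−3) = +3.

+3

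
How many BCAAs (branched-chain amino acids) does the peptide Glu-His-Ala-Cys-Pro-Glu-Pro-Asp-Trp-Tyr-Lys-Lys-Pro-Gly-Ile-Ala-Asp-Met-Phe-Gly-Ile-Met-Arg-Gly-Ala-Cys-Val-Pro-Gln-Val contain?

V, L, and I make up the branched-chain aliphatic group.
Matching residues: Ile15, Ile21, Val27, Val30.

4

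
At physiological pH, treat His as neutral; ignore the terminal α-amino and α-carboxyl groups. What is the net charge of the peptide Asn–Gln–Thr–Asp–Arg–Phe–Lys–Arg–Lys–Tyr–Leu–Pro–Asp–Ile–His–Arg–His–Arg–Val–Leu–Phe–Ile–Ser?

At pH ~7.4 the Lys and Arg side chains are protonated (+1), the Asp and Glu side chains are deprotonated (−1), and with His taken as neutral all other side chains carry no charge.
Positive (K, R): Arg5, Lys7, Arg8, Lys9, Arg16, Arg18 → +6.
Negative (D, E): Asp4, Asp13 → −2.
Net charge = (+6) + (−2) = +4.

+4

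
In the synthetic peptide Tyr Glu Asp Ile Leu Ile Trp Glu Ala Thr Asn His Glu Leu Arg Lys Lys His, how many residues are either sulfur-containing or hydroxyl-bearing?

Sulfur-containing: C, M. Hydroxyl-bearing: S, T, Y.
Sulfur-containing residues here: none (0).
Hydroxyl-bearing residues here: Tyr1, Thr10 (2).
The two groups share no amino acid, so total = 0 + 2 = 2.

2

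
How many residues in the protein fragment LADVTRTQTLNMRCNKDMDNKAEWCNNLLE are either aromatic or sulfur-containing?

Aromatic: F, W, Y. Sulfur-containing: C, M.
Aromatic residues here: W24 (1).
Sulfur-containing residues here: M12, C14, M18, C25 (4).
The two groups share no amino acid, so total = 1 + 4 = 5.

5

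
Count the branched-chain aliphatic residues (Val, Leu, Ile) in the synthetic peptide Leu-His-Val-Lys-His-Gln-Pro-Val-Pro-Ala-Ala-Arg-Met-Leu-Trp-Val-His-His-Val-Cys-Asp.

Matching residues: Leu1, Val3, Val8, Leu14, Val16, Val19.

6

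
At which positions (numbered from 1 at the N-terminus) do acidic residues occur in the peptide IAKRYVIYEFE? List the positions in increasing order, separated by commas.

9, 11

Only D (aspartate) and E (glutamate) carry a side-chain carboxylic acid.
Matching residues: E9, E11.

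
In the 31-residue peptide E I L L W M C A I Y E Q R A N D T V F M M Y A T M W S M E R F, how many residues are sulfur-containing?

Only Cys (C) and Met (M) have a sulfur atom in the side chain.
Matching residues: M6, C7, M20, M21, M25, M28.

6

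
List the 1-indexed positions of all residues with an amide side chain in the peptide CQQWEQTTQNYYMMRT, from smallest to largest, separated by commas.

2, 3, 6, 9, 10

The amide-side-chain residues are Asn (N) and Gln (Q).
Matching residues: Q2, Q3, Q6, Q9, N10.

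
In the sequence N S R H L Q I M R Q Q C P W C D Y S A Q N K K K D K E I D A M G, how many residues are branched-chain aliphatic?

3

The BCAAs are Val, Leu, and Ile — aliphatic side chains with a branch point.
Matching residues: L5, I7, I28.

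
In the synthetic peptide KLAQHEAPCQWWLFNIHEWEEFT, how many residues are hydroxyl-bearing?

The –OH-bearing residues are Ser, Thr (aliphatic alcohols), and Tyr (phenol).
Matching residues: T23.

1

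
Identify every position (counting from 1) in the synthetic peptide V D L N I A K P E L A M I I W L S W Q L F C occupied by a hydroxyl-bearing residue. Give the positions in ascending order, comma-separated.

17

Serine (S), threonine (T), and tyrosine (Y) each carry a hydroxyl group on the side chain.
Matching residues: S17.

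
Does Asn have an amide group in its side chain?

Yes

Only N (asparagine) and Q (glutamine) carry a side-chain carboxamide.
Asparagine is in this group.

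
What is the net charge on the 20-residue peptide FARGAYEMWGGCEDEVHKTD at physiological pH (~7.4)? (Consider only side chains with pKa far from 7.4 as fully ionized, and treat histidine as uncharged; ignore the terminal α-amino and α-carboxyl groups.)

Near pH 7.4, K and R contribute +1 each, D and E contribute −1 each, and every other side chain (His included, as stated) is uncharged.
Positive (K, R): R3, K18 → +2.
Negative (D, E): E7, E13, D14, E15, D20 → −5.
Net charge = (+2) + (−5) = −3.

-3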